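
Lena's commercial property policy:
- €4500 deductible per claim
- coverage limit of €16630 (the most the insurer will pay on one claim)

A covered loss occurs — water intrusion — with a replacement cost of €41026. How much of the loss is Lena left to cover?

After the deductible, €41026 − €4500 = €36526 remains.
Since €36526 > €16630, the payout is capped at €16630.
Out of pocket: €41026 − €16630 = €24396.

€24396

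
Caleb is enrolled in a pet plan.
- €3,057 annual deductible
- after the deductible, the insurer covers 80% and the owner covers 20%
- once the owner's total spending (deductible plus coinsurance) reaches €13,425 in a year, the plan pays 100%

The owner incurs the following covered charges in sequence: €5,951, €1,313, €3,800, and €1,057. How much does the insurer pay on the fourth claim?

Claim 1 (€5,951): €3,057 finishes the deductible; €2,894 goes to coinsurance; owner's 20% is €578.80. Cost to owner: €3,635.80. OOP to date €3,635.80. Insurer: €5,951 − €3,635.80 = €2,315.20.
Claim 2 (€1,313): deductible already satisfied, so owner's share is 20% × €1,313 = €262.60. Owner owes €262.60 (running OOP €3,898.40). Insurer: €1,313 − €262.60 = €1,050.40.
Claim 3 (€3,800): 20% coinsurance on €3,800 = €760. Cost to owner: €760. OOP to date €4,658.40. Plan pays €3,800 − €760 = €3,040.
Claim 4 (€1,057): deductible already satisfied, so owner's share is 20% × €1,057 = €211.40. Cost to owner: €211.40. OOP to date €4,869.80. Plan pays €1,057 − €211.40 = €845.60.

€845.60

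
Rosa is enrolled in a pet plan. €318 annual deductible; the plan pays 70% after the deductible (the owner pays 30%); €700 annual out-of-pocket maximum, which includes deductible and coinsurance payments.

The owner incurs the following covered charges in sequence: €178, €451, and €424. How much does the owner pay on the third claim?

€127.20

Claim 1 (€178): entire amount goes to the deductible. Owner pays €178; OOP now €178.
Claim 2 (€451): €140 to deductible, leaving €311; coinsurance €311 × 30% = €93.30. Owner owes €233.30 (running OOP €411.30).
Claim 3 (€424): deductible already satisfied, so owner's share is 30% × €424 = €127.20. Cost to owner: €127.20. OOP to date €538.50.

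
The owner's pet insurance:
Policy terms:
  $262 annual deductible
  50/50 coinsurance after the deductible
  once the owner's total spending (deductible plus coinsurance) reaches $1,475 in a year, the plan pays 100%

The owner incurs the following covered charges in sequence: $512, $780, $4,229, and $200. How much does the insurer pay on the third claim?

$3,531

Bill 1, $512: deductible takes $262, $250 remains; owner's 50% is $125. Owner pays $387; OOP now $387. Plan pays $512 − $387 = $125.
Bill 2, $780: 50% coinsurance on $780 = $390. Owner pays $390; OOP now $777. Plan pays $780 − $390 = $390.
Bill 3, $4,229: deductible met; 50% of $4,229 = $2,114.50. That would push OOP to $2,891.50, over the $1,475 cap, so owner pays $1,475 − $777 = $698. Insurer: $4,229 − $698 = $3,531.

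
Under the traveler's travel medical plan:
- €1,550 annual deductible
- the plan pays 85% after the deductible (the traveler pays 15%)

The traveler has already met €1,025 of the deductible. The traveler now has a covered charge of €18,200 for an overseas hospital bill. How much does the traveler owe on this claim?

€3,176.25

Deductible still to meet: €1,550 − €1,025 = €525.
That leaves €18,200 − €525 = €17,675 for coinsurance.
Traveler's 15% share of €17,675 is €2,651.25.
So the traveler owes €525 + €2,651.25 = €3,176.25.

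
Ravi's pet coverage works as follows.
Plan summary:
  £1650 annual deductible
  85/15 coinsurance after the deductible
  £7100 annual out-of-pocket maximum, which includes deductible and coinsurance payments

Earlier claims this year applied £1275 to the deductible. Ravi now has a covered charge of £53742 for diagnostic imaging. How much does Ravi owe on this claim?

Remaining deductible: £1650 − £1275 = £375.
That leaves £53742 − £375 = £53367 for coinsurance.
Coinsurance: £53367 × 15% = £8005.05.
Owner responsibility before any cap: £375 + £8005.05 = £8380.05.
Adding £8380.05 to the £1275 already spent would give £9655.05, which exceeds the £7100 cap; the owner pays just £7100 − £1275 = £5825.

£5825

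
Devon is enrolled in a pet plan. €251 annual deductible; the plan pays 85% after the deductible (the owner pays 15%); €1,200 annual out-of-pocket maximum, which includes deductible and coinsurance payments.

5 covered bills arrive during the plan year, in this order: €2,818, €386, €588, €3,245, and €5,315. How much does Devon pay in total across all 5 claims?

Claim 1 — €2,818: deductible takes €251, €2,567 remains; coinsurance €2,567 × 15% = €385.05. Owner owes €636.05 (running OOP €636.05).
Claim 2 — €386: deductible already satisfied, so owner's share is 15% × €386 = €57.90. Owner owes €57.90 (running OOP €693.95).
Claim 3 — €588: 15% coinsurance on €588 = €88.20. Owner pays €88.20; OOP now €782.15.
Claim 4 — €3,245: deductible met; 15% of €3,245 = €486.75. Adding that to €782.15 gives €1,268.90, past the €1,200 cap; owner pays only €1,200 − €782.15 = €417.85.
Claim 5 — €5,315: deductible met; 15% of €5,315 = €797.25. That would push OOP to €1,997.25, over the €1,200 cap, so owner pays €1,200 − €1,200 = €0.
Total paid by the owner: €636.05 + €57.90 + €88.20 + €417.85 + €0 = €1,200.

€1,200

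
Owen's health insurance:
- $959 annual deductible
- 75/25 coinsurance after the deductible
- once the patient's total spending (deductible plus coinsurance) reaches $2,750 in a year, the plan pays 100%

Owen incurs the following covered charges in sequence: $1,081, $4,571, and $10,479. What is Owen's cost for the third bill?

$617.75

Claim 1 — $1,081: $959 finishes the deductible; $122 goes to coinsurance; 25% of $122 = $30.50. Patient pays $989.50; OOP now $989.50.
Claim 2 — $4,571: deductible met; 25% of $4,571 = $1,142.75. Patient pays $1,142.75; OOP now $2,132.25.
Claim 3 — $10,479: deductible met; 25% of $10,479 = $2,619.75. OOP would hit $4,752 > $2,750, so the cap limits the patient to $2,750 − $2,132.25 = $617.75.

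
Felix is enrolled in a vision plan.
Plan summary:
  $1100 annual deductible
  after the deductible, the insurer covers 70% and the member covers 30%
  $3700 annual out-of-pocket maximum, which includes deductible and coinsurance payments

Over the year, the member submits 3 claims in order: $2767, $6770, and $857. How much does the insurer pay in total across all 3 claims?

$6694

Claim 1 ($2767): $1100 finishes the deductible; $1667 goes to coinsurance; coinsurance $1667 × 30% = $500.10. Member pays $1600.10; OOP now $1600.10. Insurer: $2767 − $1600.10 = $1166.90.
Claim 2 ($6770): 30% coinsurance on $6770 = $2031. Cost to member: $2031. OOP to date $3631.10. Plan pays $6770 − $2031 = $4739.
Claim 3 ($857): 30% coinsurance on $857 = $257.10. OOP would hit $3888.20 > $3700, so the cap limits the member to $3700 − $3631.10 = $68.90. Insurer: $857 − $68.90 = $788.10.
Insurer total: $1166.90 + $4739 + $788.10 = $6694.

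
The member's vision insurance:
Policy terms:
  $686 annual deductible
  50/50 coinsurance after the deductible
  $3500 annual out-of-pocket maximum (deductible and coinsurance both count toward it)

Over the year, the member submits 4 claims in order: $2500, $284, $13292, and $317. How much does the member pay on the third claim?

Claim 1 ($2500): $686 to deductible, leaving $1814; member's 50% is $907. Cost to member: $1593. OOP to date $1593.
Claim 2 ($284): deductible already satisfied, so member's share is 50% × $284 = $142. Member owes $142 (running OOP $1735).
Claim 3 ($13292): 50% coinsurance on $13292 = $6646. That would push OOP to $8381, over the $3500 cap, so member pays $3500 − $1735 = $1765.

$1765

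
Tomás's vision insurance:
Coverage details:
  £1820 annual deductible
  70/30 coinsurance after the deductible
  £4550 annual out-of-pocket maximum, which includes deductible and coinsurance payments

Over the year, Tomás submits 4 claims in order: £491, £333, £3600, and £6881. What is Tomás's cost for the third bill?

Claim 1 — £491: fully absorbed by the deductible. Cost to member: £491. OOP to date £491.
Claim 2 — £333: all of it applies to the deductible. Cost to member: £333. OOP to date £824.
Claim 3 — £3600: £996 to deductible, leaving £2604; 30% of £2604 = £781.20. Member owes £1777.20 (running OOP £2601.20).

£1777.20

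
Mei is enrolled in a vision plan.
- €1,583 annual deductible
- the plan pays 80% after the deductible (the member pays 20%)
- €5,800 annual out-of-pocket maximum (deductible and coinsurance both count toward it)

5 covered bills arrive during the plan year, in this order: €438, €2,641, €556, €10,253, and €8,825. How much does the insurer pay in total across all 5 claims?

€16,913

Bill 1, €438: all of it applies to the deductible. Cost to member: €438. OOP to date €438. Plan pays €438 − €438 = €0.
Bill 2, €2,641: deductible takes €1,145, €1,496 remains; 20% of €1,496 = €299.20. Cost to member: €1,444.20. OOP to date €1,882.20. Plan pays €2,641 − €1,444.20 = €1,196.80.
Bill 3, €556: deductible already satisfied, so member's share is 20% × €556 = €111.20. Cost to member: €111.20. OOP to date €1,993.40. Insurer: €556 − €111.20 = €444.80.
Bill 4, €10,253: 20% coinsurance on €10,253 = €2,050.60. Member pays €2,050.60; OOP now €4,044. Insurer: €10,253 − €2,050.60 = €8,202.40.
Bill 5, €8,825: deductible met; 20% of €8,825 = €1,765. That would push OOP to €5,809, over the €5,800 cap, so member pays €5,800 − €4,044 = €1,756. Plan pays €8,825 − €1,756 = €7,069.
Insurer total = bills − member's total = €22,713 − €5,800 = €16,913.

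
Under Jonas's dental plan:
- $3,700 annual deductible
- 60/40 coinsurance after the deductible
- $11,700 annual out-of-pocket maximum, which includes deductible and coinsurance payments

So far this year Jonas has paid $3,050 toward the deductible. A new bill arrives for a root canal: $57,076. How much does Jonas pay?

Remaining deductible: $3,700 − $3,050 = $650.
That leaves $57,076 − $650 = $56,426 for coinsurance.
Patient's 40% share of $56,426 is $22,570.40.
Patient responsibility before any cap: $650 + $22,570.40 = $23,220.40.
Year-to-date out-of-pocket would reach $3,050 + $23,220.40 = $26,270.40, above the $11,700 maximum, so the patient pays only $11,700 − $3,050 = $8,650.

$8,650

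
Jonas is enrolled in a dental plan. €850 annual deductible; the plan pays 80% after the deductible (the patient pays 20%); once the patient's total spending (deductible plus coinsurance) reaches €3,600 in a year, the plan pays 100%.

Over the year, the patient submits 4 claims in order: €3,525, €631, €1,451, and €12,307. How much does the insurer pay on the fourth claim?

Claim 1 (€3,525): deductible takes €850, €2,675 remains; coinsurance €2,675 × 20% = €535. Patient owes €1,385 (running OOP €1,385). Plan pays €3,525 − €1,385 = €2,140.
Claim 2 (€631): deductible already satisfied, so patient's share is 20% × €631 = €126.20. Patient pays €126.20; OOP now €1,511.20. Insurer: €631 − €126.20 = €504.80.
Claim 3 (€1,451): deductible already satisfied, so patient's share is 20% × €1,451 = €290.20. Cost to patient: €290.20. OOP to date €1,801.40. Plan pays €1,451 − €290.20 = €1,160.80.
Claim 4 (€12,307): deductible met; 20% of €12,307 = €2,461.40. Adding that to €1,801.40 gives €4,262.80, past the €3,600 cap; patient pays only €3,600 − €1,801.40 = €1,798.60. Plan pays €12,307 − €1,798.60 = €10,508.40.

€10,508.40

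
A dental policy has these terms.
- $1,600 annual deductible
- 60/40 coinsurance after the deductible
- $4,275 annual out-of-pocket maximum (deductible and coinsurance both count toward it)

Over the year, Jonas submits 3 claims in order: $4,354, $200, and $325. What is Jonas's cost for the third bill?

Claim 1 ($4,354): $1,600 finishes the deductible; $2,754 goes to coinsurance; 40% of $2,754 = $1,101.60. Patient pays $2,701.60; OOP now $2,701.60.
Claim 2 ($200): deductible met; 40% of $200 = $80. Patient owes $80 (running OOP $2,781.60).
Claim 3 ($325): deductible met; 40% of $325 = $130. Patient owes $130 (running OOP $2,911.60).

$130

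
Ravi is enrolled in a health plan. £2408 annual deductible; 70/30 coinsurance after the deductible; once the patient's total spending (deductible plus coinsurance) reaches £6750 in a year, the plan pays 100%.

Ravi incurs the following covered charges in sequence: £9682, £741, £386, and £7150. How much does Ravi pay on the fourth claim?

£1821.70

Claim 1 (£9682): £2408 finishes the deductible; £7274 goes to coinsurance; patient's 30% is £2182.20. Patient owes £4590.20 (running OOP £4590.20).
Claim 2 (£741): 30% coinsurance on £741 = £222.30. Cost to patient: £222.30. OOP to date £4812.50.
Claim 3 (£386): deductible already satisfied, so patient's share is 30% × £386 = £115.80. Patient owes £115.80 (running OOP £4928.30).
Claim 4 (£7150): deductible already satisfied, so patient's share is 30% × £7150 = £2145. Adding that to £4928.30 gives £7073.30, past the £6750 cap; patient pays only £6750 − £4928.30 = £1821.70.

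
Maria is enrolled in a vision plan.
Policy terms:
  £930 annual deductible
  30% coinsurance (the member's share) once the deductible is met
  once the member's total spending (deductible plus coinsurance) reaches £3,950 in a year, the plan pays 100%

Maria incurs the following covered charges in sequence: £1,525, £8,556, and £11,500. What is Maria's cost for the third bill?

#1 (£1,525): deductible takes £930, £595 remains; coinsurance £595 × 30% = £178.50. Cost to member: £1,108.50. OOP to date £1,108.50.
#2 (£8,556): 30% coinsurance on £8,556 = £2,566.80. Member owes £2,566.80 (running OOP £3,675.30).
#3 (£11,500): deductible met; 30% of £11,500 = £3,450. That would push OOP to £7,125.30, over the £3,950 cap, so member pays £3,950 − £3,675.30 = £274.70.

£274.70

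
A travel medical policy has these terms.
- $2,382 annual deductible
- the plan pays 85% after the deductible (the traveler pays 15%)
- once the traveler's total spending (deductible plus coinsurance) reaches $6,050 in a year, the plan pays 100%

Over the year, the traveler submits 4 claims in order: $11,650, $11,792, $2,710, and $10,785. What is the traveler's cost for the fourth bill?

$102.50

#1 ($11,650): deductible takes $2,382, $9,268 remains; coinsurance $9,268 × 15% = $1,390.20. Cost to traveler: $3,772.20. OOP to date $3,772.20.
#2 ($11,792): deductible met; 15% of $11,792 = $1,768.80. Traveler pays $1,768.80; OOP now $5,541.
#3 ($2,710): 15% coinsurance on $2,710 = $406.50. Traveler pays $406.50; OOP now $5,947.50.
#4 ($10,785): deductible met; 15% of $10,785 = $1,617.75. That would push OOP to $7,565.25, over the $6,050 cap, so traveler pays $6,050 − $5,947.50 = $102.50.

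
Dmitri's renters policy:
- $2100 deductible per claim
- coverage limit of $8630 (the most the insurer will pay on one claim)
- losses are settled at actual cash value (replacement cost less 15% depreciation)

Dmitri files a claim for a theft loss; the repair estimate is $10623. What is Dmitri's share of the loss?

Actual cash value after 15% depreciation: $10623 × 85% = $9029.55.
Subtract the deductible: $9029.55 − $2100 = $6929.55.
$6929.55 is within the $8630 limit, so the insurer pays $6929.55.
Tenant's share is the uncovered remainder: $10623 − $6929.55 = $3693.45.

$3693.45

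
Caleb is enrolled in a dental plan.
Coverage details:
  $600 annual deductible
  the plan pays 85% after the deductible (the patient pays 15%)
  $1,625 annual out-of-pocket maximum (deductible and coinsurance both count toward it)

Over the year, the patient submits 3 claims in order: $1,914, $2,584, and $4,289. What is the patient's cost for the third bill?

$440.30

Claim 1 ($1,914): $600 to deductible, leaving $1,314; 15% of $1,314 = $197.10. Cost to patient: $797.10. OOP to date $797.10.
Claim 2 ($2,584): 15% coinsurance on $2,584 = $387.60. Patient owes $387.60 (running OOP $1,184.70).
Claim 3 ($4,289): deductible met; 15% of $4,289 = $643.35. Adding that to $1,184.70 gives $1,828.05, past the $1,625 cap; patient pays only $1,625 − $1,184.70 = $440.30.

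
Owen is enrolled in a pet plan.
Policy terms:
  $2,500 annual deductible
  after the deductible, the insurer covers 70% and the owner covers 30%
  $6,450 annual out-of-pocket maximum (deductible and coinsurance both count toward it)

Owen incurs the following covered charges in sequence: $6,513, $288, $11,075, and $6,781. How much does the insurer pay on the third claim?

#1 ($6,513): $2,500 to deductible, leaving $4,013; owner's 30% is $1,203.90. Cost to owner: $3,703.90. OOP to date $3,703.90. Plan pays $6,513 − $3,703.90 = $2,809.10.
#2 ($288): deductible already satisfied, so owner's share is 30% × $288 = $86.40. Cost to owner: $86.40. OOP to date $3,790.30. Plan pays $288 − $86.40 = $201.60.
#3 ($11,075): 30% coinsurance on $11,075 = $3,322.50. Adding that to $3,790.30 gives $7,112.80, past the $6,450 cap; owner pays only $6,450 − $3,790.30 = $2,659.70. Plan pays $11,075 − $2,659.70 = $8,415.30.

$8,415.30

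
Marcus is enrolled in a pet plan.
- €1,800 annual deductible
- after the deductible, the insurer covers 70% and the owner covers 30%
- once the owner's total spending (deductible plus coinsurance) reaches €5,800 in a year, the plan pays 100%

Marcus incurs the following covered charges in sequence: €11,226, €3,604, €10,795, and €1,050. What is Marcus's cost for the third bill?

€91

Claim 1 (€11,226): deductible takes €1,800, €9,426 remains; coinsurance €9,426 × 30% = €2,827.80. Cost to owner: €4,627.80. OOP to date €4,627.80.
Claim 2 (€3,604): 30% coinsurance on €3,604 = €1,081.20. Owner pays €1,081.20; OOP now €5,709.
Claim 3 (€10,795): deductible met; 30% of €10,795 = €3,238.50. OOP would hit €8,947.50 > €5,800, so the cap limits the owner to €5,800 − €5,709 = €91.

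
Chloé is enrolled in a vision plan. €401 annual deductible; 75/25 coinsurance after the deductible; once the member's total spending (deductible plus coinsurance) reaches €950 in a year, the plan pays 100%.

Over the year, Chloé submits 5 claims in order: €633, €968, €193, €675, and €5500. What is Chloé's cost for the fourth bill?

Claim 1 (€633): €401 to deductible, leaving €232; 25% of €232 = €58. Member pays €459; OOP now €459.
Claim 2 (€968): deductible already satisfied, so member's share is 25% × €968 = €242. Member owes €242 (running OOP €701).
Claim 3 (€193): deductible already satisfied, so member's share is 25% × €193 = €48.25. Member pays €48.25; OOP now €749.25.
Claim 4 (€675): 25% coinsurance on €675 = €168.75. Member owes €168.75 (running OOP €918).

€168.75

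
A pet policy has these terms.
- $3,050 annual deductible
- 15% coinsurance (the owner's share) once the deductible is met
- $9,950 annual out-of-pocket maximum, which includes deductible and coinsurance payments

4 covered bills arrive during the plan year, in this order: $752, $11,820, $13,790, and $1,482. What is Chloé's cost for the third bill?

#1 ($752): entire amount goes to the deductible. Owner owes $752 (running OOP $752).
#2 ($11,820): deductible takes $2,298, $9,522 remains; owner's 15% is $1,428.30. Cost to owner: $3,726.30. OOP to date $4,478.30.
#3 ($13,790): deductible already satisfied, so owner's share is 15% × $13,790 = $2,068.50. Owner owes $2,068.50 (running OOP $6,546.80).

$2,068.50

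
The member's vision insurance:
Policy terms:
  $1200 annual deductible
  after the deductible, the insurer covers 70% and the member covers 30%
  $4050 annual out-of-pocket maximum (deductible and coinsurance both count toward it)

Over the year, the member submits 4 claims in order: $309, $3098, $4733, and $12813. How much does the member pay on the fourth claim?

#1 ($309): entire amount goes to the deductible. Member pays $309; OOP now $309.
#2 ($3098): $891 to deductible, leaving $2207; member's 30% is $662.10. Member owes $1553.10 (running OOP $1862.10).
#3 ($4733): deductible already satisfied, so member's share is 30% × $4733 = $1419.90. Member owes $1419.90 (running OOP $3282).
#4 ($12813): deductible met; 30% of $12813 = $3843.90. That would push OOP to $7125.90, over the $4050 cap, so member pays $4050 − $3282 = $768.

$768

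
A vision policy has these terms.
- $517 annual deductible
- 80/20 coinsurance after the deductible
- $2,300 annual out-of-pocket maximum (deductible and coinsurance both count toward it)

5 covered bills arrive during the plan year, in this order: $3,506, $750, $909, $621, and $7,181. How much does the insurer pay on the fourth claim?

$496.80

Claim 1 ($3,506): $517 finishes the deductible; $2,989 goes to coinsurance; 20% of $2,989 = $597.80. Member owes $1,114.80 (running OOP $1,114.80). Plan pays $3,506 − $1,114.80 = $2,391.20.
Claim 2 ($750): deductible met; 20% of $750 = $150. Member pays $150; OOP now $1,264.80. Plan pays $750 − $150 = $600.
Claim 3 ($909): deductible already satisfied, so member's share is 20% × $909 = $181.80. Member owes $181.80 (running OOP $1,446.60). Insurer: $909 − $181.80 = $727.20.
Claim 4 ($621): 20% coinsurance on $621 = $124.20. Member pays $124.20; OOP now $1,570.80. Plan pays $621 − $124.20 = $496.80.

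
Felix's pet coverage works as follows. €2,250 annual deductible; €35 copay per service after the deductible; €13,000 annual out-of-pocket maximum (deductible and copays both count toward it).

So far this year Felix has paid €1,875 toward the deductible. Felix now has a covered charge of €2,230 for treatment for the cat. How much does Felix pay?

Deductible still to meet: €2,250 − €1,875 = €375.
The remaining €1,855 (= €2,230 − €375) moves to the copay.
Copay on this service: €35.
That puts the owner's cost at €375 + €35 = €410 before any cap.
Year-to-date out-of-pocket becomes €1,875 + €410 = €2,285, still under the €13,000 maximum, so no cap applies.

€410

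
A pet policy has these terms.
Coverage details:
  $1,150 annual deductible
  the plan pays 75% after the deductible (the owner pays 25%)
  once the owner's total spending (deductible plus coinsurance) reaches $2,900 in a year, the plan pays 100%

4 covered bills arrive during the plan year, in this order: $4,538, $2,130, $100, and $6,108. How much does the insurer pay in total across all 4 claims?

Claim 1 — $4,538: $1,150 to deductible, leaving $3,388; coinsurance $3,388 × 25% = $847. Owner owes $1,997 (running OOP $1,997). Insurer: $4,538 − $1,997 = $2,541.
Claim 2 — $2,130: deductible already satisfied, so owner's share is 25% × $2,130 = $532.50. Owner owes $532.50 (running OOP $2,529.50). Insurer: $2,130 − $532.50 = $1,597.50.
Claim 3 — $100: deductible met; 25% of $100 = $25. Cost to owner: $25. OOP to date $2,554.50. Plan pays $100 − $25 = $75.
Claim 4 — $6,108: 25% coinsurance on $6,108 = $1,527. That would push OOP to $4,081.50, over the $2,900 cap, so owner pays $2,900 − $2,554.50 = $345.50. Insurer: $6,108 − $345.50 = $5,762.50.
Insurer total = bills − owner's total = $12,876 − $2,900 = $9,976.

$9,976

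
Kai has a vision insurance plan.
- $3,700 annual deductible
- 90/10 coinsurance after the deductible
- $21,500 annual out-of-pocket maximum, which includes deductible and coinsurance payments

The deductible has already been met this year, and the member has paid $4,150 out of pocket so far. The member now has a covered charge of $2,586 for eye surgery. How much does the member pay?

With the deductible met, the entire $2,586 is subject to coinsurance.
Member's 10% share of $2,586 is $258.60.
Year-to-date out-of-pocket becomes $4,150 + $258.60 = $4,408.60, still under the $21,500 maximum, so no cap applies.

$258.60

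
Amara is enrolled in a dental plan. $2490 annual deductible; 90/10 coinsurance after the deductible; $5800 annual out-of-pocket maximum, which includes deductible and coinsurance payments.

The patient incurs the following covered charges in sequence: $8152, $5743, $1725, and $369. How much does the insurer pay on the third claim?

Bill 1, $8152: deductible takes $2490, $5662 remains; 10% of $5662 = $566.20. Patient owes $3056.20 (running OOP $3056.20). Insurer: $8152 − $3056.20 = $5095.80.
Bill 2, $5743: deductible already satisfied, so patient's share is 10% × $5743 = $574.30. Cost to patient: $574.30. OOP to date $3630.50. Insurer: $5743 − $574.30 = $5168.70.
Bill 3, $1725: deductible already satisfied, so patient's share is 10% × $1725 = $172.50. Patient owes $172.50 (running OOP $3803). Insurer: $1725 − $172.50 = $1552.50.

$1552.50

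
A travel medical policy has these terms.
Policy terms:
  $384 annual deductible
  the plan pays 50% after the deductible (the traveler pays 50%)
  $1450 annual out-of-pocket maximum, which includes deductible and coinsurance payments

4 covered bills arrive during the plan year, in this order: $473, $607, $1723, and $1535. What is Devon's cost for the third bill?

$718

Bill 1, $473: deductible takes $384, $89 remains; traveler's 50% is $44.50. Cost to traveler: $428.50. OOP to date $428.50.
Bill 2, $607: 50% coinsurance on $607 = $303.50. Traveler owes $303.50 (running OOP $732).
Bill 3, $1723: 50% coinsurance on $1723 = $861.50. OOP would hit $1593.50 > $1450, so the cap limits the traveler to $1450 − $732 = $718.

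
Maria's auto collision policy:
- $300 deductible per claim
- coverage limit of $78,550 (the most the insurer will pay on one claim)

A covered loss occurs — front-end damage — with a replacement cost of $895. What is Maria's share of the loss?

Less the $300 deductible: $895 − $300 = $595.
$595 ≤ $78,550, so the limit doesn't bind; insurer pays $595.
Driver's share is the uncovered remainder: $895 − $595 = $300.

$300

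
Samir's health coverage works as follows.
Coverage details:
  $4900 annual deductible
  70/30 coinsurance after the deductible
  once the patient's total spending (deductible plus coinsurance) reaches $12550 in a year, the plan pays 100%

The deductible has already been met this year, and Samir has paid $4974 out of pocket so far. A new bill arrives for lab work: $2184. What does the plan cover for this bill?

The deductible is already satisfied, so the full bill goes to coinsurance.
30% of $2184 = $655.20 falls to the patient.
Year-to-date out-of-pocket becomes $4974 + $655.20 = $5629.20, still under the $12550 maximum, so no cap applies.
The insurer covers the remainder: $2184 − $655.20 = $1528.80.

$1528.80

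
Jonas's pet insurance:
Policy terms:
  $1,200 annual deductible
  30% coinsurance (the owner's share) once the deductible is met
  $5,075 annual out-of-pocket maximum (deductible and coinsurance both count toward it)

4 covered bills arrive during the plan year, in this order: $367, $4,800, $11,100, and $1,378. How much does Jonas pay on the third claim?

#1 ($367): fully absorbed by the deductible. Owner pays $367; OOP now $367.
#2 ($4,800): $833 finishes the deductible; $3,967 goes to coinsurance; owner's 30% is $1,190.10. Cost to owner: $2,023.10. OOP to date $2,390.10.
#3 ($11,100): deductible met; 30% of $11,100 = $3,330. Adding that to $2,390.10 gives $5,720.10, past the $5,075 cap; owner pays only $5,075 − $2,390.10 = $2,684.90.

$2,684.90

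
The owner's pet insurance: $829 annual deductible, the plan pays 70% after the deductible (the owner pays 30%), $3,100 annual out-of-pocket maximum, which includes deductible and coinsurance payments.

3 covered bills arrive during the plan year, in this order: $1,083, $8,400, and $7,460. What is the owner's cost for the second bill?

$2,194.80

Bill 1, $1,083: $829 to deductible, leaving $254; owner's 30% is $76.20. Owner owes $905.20 (running OOP $905.20).
Bill 2, $8,400: deductible met; 30% of $8,400 = $2,520. OOP would hit $3,425.20 > $3,100, so the cap limits the owner to $3,100 − $905.20 = $2,194.80.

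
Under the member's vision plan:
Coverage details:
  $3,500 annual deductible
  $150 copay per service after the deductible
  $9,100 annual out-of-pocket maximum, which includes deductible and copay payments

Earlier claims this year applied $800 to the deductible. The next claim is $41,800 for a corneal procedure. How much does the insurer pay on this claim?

$800 of the $3,500 deductible is already met, leaving $2,700.
The remaining $39,100 (= $41,800 − $2,700) moves to the copay.
Copay on this service: $150.
Member responsibility before any cap: $2,700 + $150 = $2,850.
Year-to-date out-of-pocket becomes $800 + $2,850 = $3,650, still under the $9,100 maximum, so no cap applies.
Insurer pays the balance: $41,800 − $2,850 = $38,950.

$38,950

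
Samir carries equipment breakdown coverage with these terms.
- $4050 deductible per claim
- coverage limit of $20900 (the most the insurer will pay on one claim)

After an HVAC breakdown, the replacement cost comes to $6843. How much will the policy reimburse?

Subtract the deductible: $6843 − $4050 = $2793.
$2793 is within the $20900 limit, so the insurer pays $2793.

$2793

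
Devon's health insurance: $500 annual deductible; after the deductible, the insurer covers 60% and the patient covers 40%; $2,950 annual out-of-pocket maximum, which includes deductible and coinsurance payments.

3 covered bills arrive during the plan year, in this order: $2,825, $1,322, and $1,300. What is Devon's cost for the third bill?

Bill 1, $2,825: $500 finishes the deductible; $2,325 goes to coinsurance; 40% of $2,325 = $930. Patient pays $1,430; OOP now $1,430.
Bill 2, $1,322: deductible already satisfied, so patient's share is 40% × $1,322 = $528.80. Patient pays $528.80; OOP now $1,958.80.
Bill 3, $1,300: 40% coinsurance on $1,300 = $520. Patient owes $520 (running OOP $2,478.80).

$520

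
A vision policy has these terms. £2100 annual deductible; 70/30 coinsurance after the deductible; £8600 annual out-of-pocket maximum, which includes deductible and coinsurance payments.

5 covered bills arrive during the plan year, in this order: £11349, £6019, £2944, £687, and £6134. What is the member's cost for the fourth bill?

#1 (£11349): deductible takes £2100, £9249 remains; coinsurance £9249 × 30% = £2774.70. Member pays £4874.70; OOP now £4874.70.
#2 (£6019): 30% coinsurance on £6019 = £1805.70. Cost to member: £1805.70. OOP to date £6680.40.
#3 (£2944): deductible already satisfied, so member's share is 30% × £2944 = £883.20. Member pays £883.20; OOP now £7563.60.
#4 (£687): deductible already satisfied, so member's share is 30% × £687 = £206.10. Member pays £206.10; OOP now £7769.70.

£206.10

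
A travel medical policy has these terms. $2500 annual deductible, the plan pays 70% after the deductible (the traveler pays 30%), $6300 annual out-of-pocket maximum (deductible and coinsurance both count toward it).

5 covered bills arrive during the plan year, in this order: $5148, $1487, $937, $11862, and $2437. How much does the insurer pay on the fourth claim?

$9583.60

Claim 1 — $5148: $2500 finishes the deductible; $2648 goes to coinsurance; coinsurance $2648 × 30% = $794.40. Cost to traveler: $3294.40. OOP to date $3294.40. Plan pays $5148 − $3294.40 = $1853.60.
Claim 2 — $1487: deductible met; 30% of $1487 = $446.10. Traveler pays $446.10; OOP now $3740.50. Plan pays $1487 − $446.10 = $1040.90.
Claim 3 — $937: 30% coinsurance on $937 = $281.10. Traveler pays $281.10; OOP now $4021.60. Insurer: $937 − $281.10 = $655.90.
Claim 4 — $11862: deductible already satisfied, so traveler's share is 30% × $11862 = $3558.60. Adding that to $4021.60 gives $7580.20, past the $6300 cap; traveler pays only $6300 − $4021.60 = $2278.40. Insurer: $11862 − $2278.40 = $9583.60.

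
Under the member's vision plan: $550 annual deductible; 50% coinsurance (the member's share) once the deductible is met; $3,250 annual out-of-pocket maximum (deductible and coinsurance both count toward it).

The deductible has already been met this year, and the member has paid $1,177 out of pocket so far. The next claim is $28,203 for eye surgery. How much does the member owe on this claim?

$2,073

With the deductible met, the entire $28,203 is subject to coinsurance.
Member's 50% share of $28,203 is $14,101.50.
Adding $14,101.50 to the $1,177 already spent would give $15,278.50, which exceeds the $3,250 cap; the member pays just $3,250 − $1,177 = $2,073.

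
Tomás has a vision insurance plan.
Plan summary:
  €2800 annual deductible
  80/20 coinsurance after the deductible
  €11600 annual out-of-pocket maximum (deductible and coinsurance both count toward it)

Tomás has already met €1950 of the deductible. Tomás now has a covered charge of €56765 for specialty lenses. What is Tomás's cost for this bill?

Deductible still to meet: €2800 − €1950 = €850.
After the €850 deductible portion, €56765 − €850 = €55915 is subject to coinsurance.
Member's 20% share of €55915 is €11183.
Member responsibility before any cap: €850 + €11183 = €12033.
Year-to-date out-of-pocket would reach €1950 + €12033 = €13983, above the €11600 maximum, so the member pays only €11600 − €1950 = €9650.

€9650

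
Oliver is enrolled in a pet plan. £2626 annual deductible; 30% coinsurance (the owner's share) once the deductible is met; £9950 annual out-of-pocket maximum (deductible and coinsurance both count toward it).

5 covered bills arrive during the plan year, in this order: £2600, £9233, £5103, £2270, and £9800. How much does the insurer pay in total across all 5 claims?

£19056

#1 (£2600): fully absorbed by the deductible. Owner owes £2600 (running OOP £2600). Insurer: £2600 − £2600 = £0.
#2 (£9233): £26 to deductible, leaving £9207; 30% of £9207 = £2762.10. Cost to owner: £2788.10. OOP to date £5388.10. Insurer: £9233 − £2788.10 = £6444.90.
#3 (£5103): 30% coinsurance on £5103 = £1530.90. Owner pays £1530.90; OOP now £6919. Plan pays £5103 − £1530.90 = £3572.10.
#4 (£2270): deductible met; 30% of £2270 = £681. Owner owes £681 (running OOP £7600). Insurer: £2270 − £681 = £1589.
#5 (£9800): deductible already satisfied, so owner's share is 30% × £9800 = £2940. That would push OOP to £10540, over the £9950 cap, so owner pays £9950 − £7600 = £2350. Insurer: £9800 − £2350 = £7450.
Insurer total = bills − owner's total = £29006 − £9950 = £19056.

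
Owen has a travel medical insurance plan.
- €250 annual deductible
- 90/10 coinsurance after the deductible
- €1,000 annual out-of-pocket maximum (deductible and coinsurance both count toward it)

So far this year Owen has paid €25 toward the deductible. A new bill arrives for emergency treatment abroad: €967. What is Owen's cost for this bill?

Deductible still to meet: €250 − €25 = €225.
After the €225 deductible portion, €967 − €225 = €742 is subject to coinsurance.
10% of €742 = €74.20 falls to the traveler.
So the traveler owes €225 + €74.20 = €299.20 before any cap.
Total out-of-pocket so far would be €25 + €299.20 = €324.20, below the €1,000 cap — no reduction.

€299.20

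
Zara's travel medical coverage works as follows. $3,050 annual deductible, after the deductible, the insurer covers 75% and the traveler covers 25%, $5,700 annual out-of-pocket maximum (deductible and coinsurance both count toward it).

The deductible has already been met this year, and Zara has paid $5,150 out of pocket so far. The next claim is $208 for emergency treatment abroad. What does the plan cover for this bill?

$156

The deductible is already satisfied, so the full bill goes to coinsurance.
Coinsurance: $208 × 25% = $52.
Year-to-date out-of-pocket becomes $5,150 + $52 = $5,202, still under the $5,700 maximum, so no cap applies.
The plan picks up $208 − $52 = $156.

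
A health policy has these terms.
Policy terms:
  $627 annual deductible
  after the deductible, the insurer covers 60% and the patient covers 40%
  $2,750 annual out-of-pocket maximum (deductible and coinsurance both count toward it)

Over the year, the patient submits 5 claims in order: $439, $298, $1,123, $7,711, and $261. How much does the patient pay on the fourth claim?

#1 ($439): fully absorbed by the deductible. Patient pays $439; OOP now $439.
#2 ($298): $188 to deductible, leaving $110; patient's 40% is $44. Patient owes $232 (running OOP $671).
#3 ($1,123): deductible already satisfied, so patient's share is 40% × $1,123 = $449.20. Patient pays $449.20; OOP now $1,120.20.
#4 ($7,711): deductible already satisfied, so patient's share is 40% × $7,711 = $3,084.40. That would push OOP to $4,204.60, over the $2,750 cap, so patient pays $2,750 − $1,120.20 = $1,629.80.

$1,629.80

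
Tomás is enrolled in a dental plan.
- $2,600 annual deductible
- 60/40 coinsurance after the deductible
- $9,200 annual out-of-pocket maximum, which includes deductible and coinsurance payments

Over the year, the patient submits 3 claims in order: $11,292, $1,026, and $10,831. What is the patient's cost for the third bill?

Bill 1, $11,292: $2,600 to deductible, leaving $8,692; 40% of $8,692 = $3,476.80. Cost to patient: $6,076.80. OOP to date $6,076.80.
Bill 2, $1,026: 40% coinsurance on $1,026 = $410.40. Patient pays $410.40; OOP now $6,487.20.
Bill 3, $10,831: deductible met; 40% of $10,831 = $4,332.40. OOP would hit $10,819.60 > $9,200, so the cap limits the patient to $9,200 − $6,487.20 = $2,712.80.

$2,712.80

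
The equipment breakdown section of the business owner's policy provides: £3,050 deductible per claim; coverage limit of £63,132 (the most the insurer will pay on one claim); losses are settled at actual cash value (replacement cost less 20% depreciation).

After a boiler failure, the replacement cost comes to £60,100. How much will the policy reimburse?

£45,030

At 20% depreciation, ACV = £60,100 − £12,020 = £48,080.
After the deductible, £48,080 − £3,050 = £45,030 remains.
That's under the £63,132 cap, so the insurer reimburses the full £45,030.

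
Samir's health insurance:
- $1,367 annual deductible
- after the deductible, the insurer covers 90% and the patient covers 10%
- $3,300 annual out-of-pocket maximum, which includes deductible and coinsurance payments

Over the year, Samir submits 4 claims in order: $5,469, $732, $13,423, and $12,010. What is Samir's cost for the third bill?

$1,342.30

Claim 1 ($5,469): $1,367 to deductible, leaving $4,102; coinsurance $4,102 × 10% = $410.20. Patient pays $1,777.20; OOP now $1,777.20.
Claim 2 ($732): deductible already satisfied, so patient's share is 10% × $732 = $73.20. Patient owes $73.20 (running OOP $1,850.40).
Claim 3 ($13,423): 10% coinsurance on $13,423 = $1,342.30. Patient pays $1,342.30; OOP now $3,192.70.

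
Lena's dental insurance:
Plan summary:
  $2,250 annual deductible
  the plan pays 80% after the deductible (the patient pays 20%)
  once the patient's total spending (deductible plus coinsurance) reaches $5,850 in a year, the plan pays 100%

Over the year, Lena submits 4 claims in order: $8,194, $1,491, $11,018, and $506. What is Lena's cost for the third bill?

Claim 1 ($8,194): deductible takes $2,250, $5,944 remains; 20% of $5,944 = $1,188.80. Patient owes $3,438.80 (running OOP $3,438.80).
Claim 2 ($1,491): deductible already satisfied, so patient's share is 20% × $1,491 = $298.20. Patient pays $298.20; OOP now $3,737.
Claim 3 ($11,018): 20% coinsurance on $11,018 = $2,203.60. OOP would hit $5,940.60 > $5,850, so the cap limits the patient to $5,850 − $3,737 = $2,113.

$2,113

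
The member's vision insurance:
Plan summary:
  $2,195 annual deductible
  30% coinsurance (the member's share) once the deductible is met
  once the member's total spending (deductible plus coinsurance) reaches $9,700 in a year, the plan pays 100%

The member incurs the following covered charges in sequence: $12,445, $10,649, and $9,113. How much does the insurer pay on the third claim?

Claim 1 ($12,445): $2,195 finishes the deductible; $10,250 goes to coinsurance; member's 30% is $3,075. Member owes $5,270 (running OOP $5,270). Insurer: $12,445 − $5,270 = $7,175.
Claim 2 ($10,649): deductible met; 30% of $10,649 = $3,194.70. Member owes $3,194.70 (running OOP $8,464.70). Plan pays $10,649 − $3,194.70 = $7,454.30.
Claim 3 ($9,113): deductible met; 30% of $9,113 = $2,733.90. That would push OOP to $11,198.60, over the $9,700 cap, so member pays $9,700 − $8,464.70 = $1,235.30. Plan pays $9,113 − $1,235.30 = $7,877.70.

$7,877.70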